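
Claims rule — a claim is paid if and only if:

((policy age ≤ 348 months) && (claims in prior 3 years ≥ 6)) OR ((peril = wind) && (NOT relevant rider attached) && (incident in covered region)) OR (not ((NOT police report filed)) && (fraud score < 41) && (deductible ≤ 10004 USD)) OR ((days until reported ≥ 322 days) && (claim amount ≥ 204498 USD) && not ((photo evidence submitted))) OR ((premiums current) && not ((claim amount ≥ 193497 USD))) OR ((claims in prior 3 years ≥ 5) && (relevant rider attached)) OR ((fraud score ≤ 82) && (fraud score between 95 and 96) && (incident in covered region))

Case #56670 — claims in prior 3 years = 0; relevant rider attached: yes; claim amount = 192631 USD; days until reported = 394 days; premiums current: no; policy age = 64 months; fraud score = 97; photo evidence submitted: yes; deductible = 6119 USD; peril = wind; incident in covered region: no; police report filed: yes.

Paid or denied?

Denied

Atomic conditions:
  policy age ≤ 348 months: 64 ≤ 348 is true
  claims in prior 3 years ≥ 6: 0 ≥ 6 is false
  peril = wind: wind == wind is true
  NOT relevant rider attached: yes → false
  incident in covered region: no → false
  NOT police report filed: yes → false
  fraud score < 41: 97 < 41 is false
  deductible ≤ 10004 USD: 6119 ≤ 10004 is true
  days until reported ≥ 322 days: 394 ≥ 322 is true
  claim amount ≥ 204498 USD: 192631 ≥ 204498 is false
  photo evidence submitted: yes → true
  premiums current: no → false
  claim amount ≥ 193497 USD: 192631 ≥ 193497 is false
  claims in prior 3 years ≥ 5: 0 ≥ 5 is false
  relevant rider attached: yes → true
  fraud score ≤ 82: 97 ≤ 82 is false
  fraud score between 95 and 96: 97 in [95, 96] is false
Combine:
[1] true AND false = false
[2] true AND false AND false = false
[3.1] NOT false = true
[3] true AND false AND true = false
[4.3] NOT true = false
[4] true AND false AND false = false
[5.2] NOT false = true
[5] false AND true = false
[6] false AND true = false
[7] false AND false AND false = false
[root] false OR false OR false OR false OR false OR false OR false = false
Overall: false → denied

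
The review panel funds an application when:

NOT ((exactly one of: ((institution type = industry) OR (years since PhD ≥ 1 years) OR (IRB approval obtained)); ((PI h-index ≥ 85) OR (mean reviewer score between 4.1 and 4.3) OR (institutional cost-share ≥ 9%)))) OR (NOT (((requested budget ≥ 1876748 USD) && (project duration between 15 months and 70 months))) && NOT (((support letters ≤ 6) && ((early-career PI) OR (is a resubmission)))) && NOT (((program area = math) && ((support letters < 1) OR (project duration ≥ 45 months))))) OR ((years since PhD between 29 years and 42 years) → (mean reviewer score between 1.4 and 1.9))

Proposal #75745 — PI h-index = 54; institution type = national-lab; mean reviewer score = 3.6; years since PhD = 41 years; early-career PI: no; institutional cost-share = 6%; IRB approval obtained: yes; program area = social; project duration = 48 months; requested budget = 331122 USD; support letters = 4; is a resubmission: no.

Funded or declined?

Funded

Atomic conditions:
  institution type = industry: national-lab == industry is false
  years since PhD ≥ 1 years: 41 ≥ 1 is true
  IRB approval obtained: yes → true
  PI h-index ≥ 85: 54 ≥ 85 is false
  mean reviewer score between 4.1 and 4.3: 3.6 in [4.1, 4.3] is false
  institutional cost-share ≥ 9%: 6 ≥ 9 is false
  requested budget ≥ 1876748 USD: 331122 ≥ 1876748 is false
  project duration between 15 months and 70 months: 48 in [15, 70] is true
  support letters ≤ 6: 4 ≤ 6 is true
  early-career PI: no → false
  is a resubmission: no → false
  program area = math: social == math is false
  support letters < 1: 4 < 1 is false
  project duration ≥ 45 months: 48 ≥ 45 is true
  years since PhD between 29 years and 42 years: 41 in [29, 42] is true
  mean reviewer score between 1.4 and 1.9: 3.6 in [1.4, 1.9] is false
Combine:
[1.1.1] false OR true OR true = true
[1.1.2] false OR false OR false = false
[1.1] exactly-one(true, false) = true
[1] NOT true = false
[2.1.1] false AND true = false
[2.1] NOT false = true
[2.2.1.2] false OR false = false
[2.2.1] true AND false = false
[2.2] NOT false = true
[2.3.1.2] false OR true = true
[2.3.1] false AND true = false
[2.3] NOT false = true
[2] true AND true AND true = true
[3] true → false = false
[root] false OR true OR false = true
Overall: true → funded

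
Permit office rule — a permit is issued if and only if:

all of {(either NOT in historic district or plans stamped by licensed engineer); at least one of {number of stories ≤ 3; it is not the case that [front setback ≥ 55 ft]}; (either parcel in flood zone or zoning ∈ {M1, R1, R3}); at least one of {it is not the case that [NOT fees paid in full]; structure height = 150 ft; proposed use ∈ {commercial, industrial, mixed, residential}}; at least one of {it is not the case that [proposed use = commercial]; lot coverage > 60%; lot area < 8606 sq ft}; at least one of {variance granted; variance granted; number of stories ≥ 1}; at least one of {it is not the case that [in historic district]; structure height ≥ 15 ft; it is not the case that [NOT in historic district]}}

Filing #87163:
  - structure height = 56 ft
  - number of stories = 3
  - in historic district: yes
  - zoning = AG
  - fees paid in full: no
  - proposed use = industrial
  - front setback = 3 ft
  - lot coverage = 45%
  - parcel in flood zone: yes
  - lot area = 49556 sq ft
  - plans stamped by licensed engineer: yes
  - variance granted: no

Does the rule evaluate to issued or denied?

Atomic conditions:
  NOT in historic district: yes → false
  plans stamped by licensed engineer: yes → true
  number of stories ≤ 3: 3 ≤ 3 is true
  front setback ≥ 55 ft: 3 ≥ 55 is false
  parcel in flood zone: yes → true
  zoning ∈ {M1, R1, R3}: AG is not in the set → false
  NOT fees paid in full: no → true
  structure height = 150 ft: 56 == 150 is false
  proposed use ∈ {commercial, industrial, mixed, residential}: industrial is in the set → true
  proposed use = commercial: industrial == commercial is false
  lot coverage > 60%: 45 > 60 is false
  lot area < 8606 sq ft: 49556 < 8606 is false
  variance granted: no → false
  number of stories ≥ 1: 3 ≥ 1 is true
  in historic district: yes → true
  structure height ≥ 15 ft: 56 ≥ 15 is true
Combine:
[1] false OR true = true
[2.2] NOT false = true
[2] true OR true = true
[3] true OR false = true
[4.1] NOT true = false
[4] false OR false OR true = true
[5.1] NOT false = true
[5] true OR false OR false = true
[6] false OR false OR true = true
[7.1] NOT true = false
[7.3] NOT false = true
[7] false OR true OR true = true
[root] true AND true AND true AND true AND true AND true AND true = true
Overall: true → issued

Issued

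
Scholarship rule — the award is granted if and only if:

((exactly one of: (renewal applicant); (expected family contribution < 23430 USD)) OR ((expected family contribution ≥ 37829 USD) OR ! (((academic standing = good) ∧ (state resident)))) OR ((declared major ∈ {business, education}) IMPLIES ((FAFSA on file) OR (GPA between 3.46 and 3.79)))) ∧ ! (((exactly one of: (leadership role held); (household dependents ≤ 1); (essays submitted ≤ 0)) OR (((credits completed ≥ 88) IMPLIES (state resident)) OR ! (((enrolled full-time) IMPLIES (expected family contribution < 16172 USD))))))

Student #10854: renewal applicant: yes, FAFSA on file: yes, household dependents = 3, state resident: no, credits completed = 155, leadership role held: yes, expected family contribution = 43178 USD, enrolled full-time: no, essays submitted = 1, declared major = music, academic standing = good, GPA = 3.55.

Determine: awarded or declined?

Declined

Atomic conditions:
  renewal applicant: yes → true
  expected family contribution < 23430 USD: 43178 < 23430 is false
  expected family contribution ≥ 37829 USD: 43178 ≥ 37829 is true
  academic standing = good: good == good is true
  state resident: no → false
  declared major ∈ {business, education}: music is not in the set → false
  FAFSA on file: yes → true
  GPA between 3.46 and 3.79: 3.55 in [3.46, 3.79] is true
  leadership role held: yes → true
  household dependents ≤ 1: 3 ≤ 1 is false
  essays submitted ≤ 0: 1 ≤ 0 is false
  credits completed ≥ 88: 155 ≥ 88 is true
  enrolled full-time: no → false
  expected family contribution < 16172 USD: 43178 < 16172 is false
Combine:
[1.1] exactly-one(true, false) = true
[1.2.2.1] true AND false = false
[1.2.2] NOT false = true
[1.2] true OR true = true
[1.3.2] true OR true = true
[1.3] false → true (antecedent false ⇒ implication holds) = true
[1] true OR true OR true = true
[2.1.1] exactly-one(true, false, false) = true
[2.1.2.1] true → false = false
[2.1.2.2.1] false → false (antecedent false ⇒ implication holds) = true
[2.1.2.2] NOT true = false
[2.1.2] false OR false = false
[2.1] true OR false = true
[2] NOT true = false
[root] true AND false = false
Overall: false → declined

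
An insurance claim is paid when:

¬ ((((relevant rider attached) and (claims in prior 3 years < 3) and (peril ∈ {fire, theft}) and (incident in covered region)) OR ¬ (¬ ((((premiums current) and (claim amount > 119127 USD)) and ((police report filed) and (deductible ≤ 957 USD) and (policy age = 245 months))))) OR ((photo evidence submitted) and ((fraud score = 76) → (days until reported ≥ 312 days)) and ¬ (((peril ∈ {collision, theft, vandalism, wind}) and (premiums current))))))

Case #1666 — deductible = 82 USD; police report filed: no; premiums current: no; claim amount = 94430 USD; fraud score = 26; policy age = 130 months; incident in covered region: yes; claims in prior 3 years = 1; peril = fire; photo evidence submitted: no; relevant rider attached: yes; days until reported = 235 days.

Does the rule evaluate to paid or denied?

Denied

Atomic conditions:
  relevant rider attached: yes → true
  claims in prior 3 years < 3: 1 < 3 is true
  peril ∈ {fire, theft}: fire is in the set → true
  incident in covered region: yes → true
  premiums current: no → false
  claim amount > 119127 USD: 94430 > 119127 is false
  police report filed: no → false
  deductible ≤ 957 USD: 82 ≤ 957 is true
  policy age = 245 months: 130 == 245 is false
  photo evidence submitted: no → false
  fraud score = 76: 26 == 76 is false
  days until reported ≥ 312 days: 235 ≥ 312 is false
  peril ∈ {collision, theft, vandalism, wind}: fire is not in the set → false
Combine:
[1.1] true AND true AND true AND true = true
[1.2.1.1.1] false AND false = false
[1.2.1.1.2] false AND true AND false = false
[1.2.1.1] false AND false = false
[1.2.1] NOT false = true
[1.2] NOT true = false
[1.3.2] false → false (antecedent false ⇒ implication holds) = true
[1.3.3.1] false AND false = false
[1.3.3] NOT false = true
[1.3] false AND true AND true = false
[1] true OR false OR false = true
[root] NOT true = false
Overall: false → denied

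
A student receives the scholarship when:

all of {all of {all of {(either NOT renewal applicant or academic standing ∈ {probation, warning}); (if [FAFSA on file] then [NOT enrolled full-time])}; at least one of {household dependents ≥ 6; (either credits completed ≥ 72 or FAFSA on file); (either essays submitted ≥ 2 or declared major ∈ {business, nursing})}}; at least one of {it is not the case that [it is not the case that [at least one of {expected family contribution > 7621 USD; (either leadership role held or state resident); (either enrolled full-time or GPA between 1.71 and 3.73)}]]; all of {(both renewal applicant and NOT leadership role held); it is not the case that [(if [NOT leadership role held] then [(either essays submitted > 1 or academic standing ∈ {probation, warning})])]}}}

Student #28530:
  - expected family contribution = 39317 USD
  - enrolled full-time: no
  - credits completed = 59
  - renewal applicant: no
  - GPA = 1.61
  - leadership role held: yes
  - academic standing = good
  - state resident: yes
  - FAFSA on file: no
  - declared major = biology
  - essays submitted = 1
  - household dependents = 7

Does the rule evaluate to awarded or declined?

Awarded

Atomic conditions:
  NOT renewal applicant: no → true
  academic standing ∈ {probation, warning}: good is not in the set → false
  FAFSA on file: no → false
  NOT enrolled full-time: no → true
  household dependents ≥ 6: 7 ≥ 6 is true
  credits completed ≥ 72: 59 ≥ 72 is false
  essays submitted ≥ 2: 1 ≥ 2 is false
  declared major ∈ {business, nursing}: biology is not in the set → false
  expected family contribution > 7621 USD: 39317 > 7621 is true
  leadership role held: yes → true
  state resident: yes → true
  enrolled full-time: no → false
  GPA between 1.71 and 3.73: 1.61 in [1.71, 3.73] is false
  renewal applicant: no → false
  NOT leadership role held: yes → false
  essays submitted > 1: 1 > 1 is false
Combine:
[1.1.1] true OR false = true
[1.1.2] false → true (antecedent false ⇒ implication holds) = true
[1.1] true AND true = true
[1.2.2] false OR false = false
[1.2.3] false OR false = false
[1.2] true OR false OR false = true
[1] true AND true = true
[2.1.1.1.2] true OR true = true
[2.1.1.1.3] false OR false = false
[2.1.1.1] true OR true OR false = true
[2.1.1] NOT true = false
[2.1] NOT false = true
[2.2.1] false AND false = false
[2.2.2.1.2] false OR false = false
[2.2.2.1] false → false (antecedent false ⇒ implication holds) = true
[2.2.2] NOT true = false
[2.2] false AND false = false
[2] true OR false = true
[root] true AND true = true
Overall: true → awarded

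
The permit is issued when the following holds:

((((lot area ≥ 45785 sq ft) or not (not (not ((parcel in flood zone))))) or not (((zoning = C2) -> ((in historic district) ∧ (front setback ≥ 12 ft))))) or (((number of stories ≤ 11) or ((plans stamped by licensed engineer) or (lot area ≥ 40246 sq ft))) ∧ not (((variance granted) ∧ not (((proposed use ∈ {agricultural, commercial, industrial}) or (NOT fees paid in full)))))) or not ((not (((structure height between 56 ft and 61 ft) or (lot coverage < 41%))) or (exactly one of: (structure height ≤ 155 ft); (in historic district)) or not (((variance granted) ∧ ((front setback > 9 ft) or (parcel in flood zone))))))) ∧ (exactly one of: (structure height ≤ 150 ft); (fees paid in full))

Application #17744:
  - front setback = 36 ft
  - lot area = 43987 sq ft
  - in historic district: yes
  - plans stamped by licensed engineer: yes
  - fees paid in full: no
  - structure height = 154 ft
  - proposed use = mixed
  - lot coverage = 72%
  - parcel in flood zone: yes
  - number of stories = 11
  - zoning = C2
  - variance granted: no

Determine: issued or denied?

Denied

Atomic conditions:
  lot area ≥ 45785 sq ft: 43987 ≥ 45785 is false
  parcel in flood zone: yes → true
  zoning = C2: C2 == C2 is true
  in historic district: yes → true
  front setback ≥ 12 ft: 36 ≥ 12 is true
  number of stories ≤ 11: 11 ≤ 11 is true
  plans stamped by licensed engineer: yes → true
  lot area ≥ 40246 sq ft: 43987 ≥ 40246 is true
  variance granted: no → false
  proposed use ∈ {agricultural, commercial, industrial}: mixed is not in the set → false
  NOT fees paid in full: no → true
  structure height between 56 ft and 61 ft: 154 in [56, 61] is false
  lot coverage < 41%: 72 < 41 is false
  structure height ≤ 155 ft: 154 ≤ 155 is true
  front setback > 9 ft: 36 > 9 is true
  structure height ≤ 150 ft: 154 ≤ 150 is false
  fees paid in full: no → false
Combine:
[1.1.1.2.1.1] NOT true = false
[1.1.1.2.1] NOT false = true
[1.1.1.2] NOT true = false
[1.1.1] false OR false = false
[1.1.2.1.2] true AND true = true
[1.1.2.1] true → true = true
[1.1.2] NOT true = false
[1.1] false OR false = false
[1.2.1.2] true OR true = true
[1.2.1] true OR true = true
[1.2.2.1.2.1] false OR true = true
[1.2.2.1.2] NOT true = false
[1.2.2.1] false AND false = false
[1.2.2] NOT false = true
[1.2] true AND true = true
[1.3.1.1.1] false OR false = false
[1.3.1.1] NOT false = true
[1.3.1.2] exactly-one(true, true) = false
[1.3.1.3.1.2] true OR true = true
[1.3.1.3.1] false AND true = false
[1.3.1.3] NOT false = true
[1.3.1] true OR false OR true = true
[1.3] NOT true = false
[1] false OR true OR false = true
[2] exactly-one(false, false) = false
[root] true AND false = false
Overall: false → denied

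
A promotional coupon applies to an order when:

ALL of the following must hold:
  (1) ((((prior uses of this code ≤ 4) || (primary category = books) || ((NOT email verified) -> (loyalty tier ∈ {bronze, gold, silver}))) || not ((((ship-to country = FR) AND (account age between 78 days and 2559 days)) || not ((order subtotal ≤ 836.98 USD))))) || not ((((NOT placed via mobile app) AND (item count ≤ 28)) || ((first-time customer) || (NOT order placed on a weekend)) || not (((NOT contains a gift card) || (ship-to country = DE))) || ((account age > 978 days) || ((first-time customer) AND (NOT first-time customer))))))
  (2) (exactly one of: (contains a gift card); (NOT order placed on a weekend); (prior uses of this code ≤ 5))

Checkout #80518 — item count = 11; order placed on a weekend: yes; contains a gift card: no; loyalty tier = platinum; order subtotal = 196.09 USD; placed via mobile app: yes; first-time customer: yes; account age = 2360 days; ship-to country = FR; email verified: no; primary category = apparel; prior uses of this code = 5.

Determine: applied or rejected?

Rejected

Atomic conditions:
  prior uses of this code ≤ 4: 5 ≤ 4 is false
  primary category = books: apparel == books is false
  NOT email verified: no → true
  loyalty tier ∈ {bronze, gold, silver}: platinum is not in the set → false
  ship-to country = FR: FR == FR is true
  account age between 78 days and 2559 days: 2360 in [78, 2559] is true
  order subtotal ≤ 836.98 USD: 196.09 ≤ 836.98 is true
  NOT placed via mobile app: yes → false
  item count ≤ 28: 11 ≤ 28 is true
  first-time customer: yes → true
  NOT order placed on a weekend: yes → false
  NOT contains a gift card: no → true
  ship-to country = DE: FR == DE is false
  account age > 978 days: 2360 > 978 is true
  NOT first-time customer: yes → false
  contains a gift card: no → false
  prior uses of this code ≤ 5: 5 ≤ 5 is true
Combine:
[1.1.1.3] true → false = false
[1.1.1] false OR false OR false = false
[1.1.2.1.1] true AND true = true
[1.1.2.1.2] NOT true = false
[1.1.2.1] true OR false = true
[1.1.2] NOT true = false
[1.1] false OR false = false
[1.2.1.1] false AND true = false
[1.2.1.2] true OR false = true
[1.2.1.3.1] true OR false = true
[1.2.1.3] NOT true = false
[1.2.1.4.2] true AND false = false
[1.2.1.4] true OR false = true
[1.2.1] false OR true OR false OR true = true
[1.2] NOT true = false
[1] false OR false = false
[2] exactly-one(false, false, true) = true
[root] false AND true = false
Overall: false → rejected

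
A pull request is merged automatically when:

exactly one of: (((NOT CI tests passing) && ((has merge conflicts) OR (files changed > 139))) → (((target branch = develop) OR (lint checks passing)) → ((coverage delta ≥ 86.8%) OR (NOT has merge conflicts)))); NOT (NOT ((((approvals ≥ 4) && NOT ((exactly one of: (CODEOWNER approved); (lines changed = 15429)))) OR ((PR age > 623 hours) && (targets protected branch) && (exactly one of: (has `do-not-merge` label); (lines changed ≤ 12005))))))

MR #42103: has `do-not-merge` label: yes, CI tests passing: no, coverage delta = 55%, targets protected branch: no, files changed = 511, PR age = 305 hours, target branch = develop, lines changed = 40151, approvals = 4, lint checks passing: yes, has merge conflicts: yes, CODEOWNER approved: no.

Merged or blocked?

Merged

Atomic conditions:
  NOT CI tests passing: no → true
  has merge conflicts: yes → true
  files changed > 139: 511 > 139 is true
  target branch = develop: develop == develop is true
  lint checks passing: yes → true
  coverage delta ≥ 86.8%: 55 ≥ 86.8 is false
  NOT has merge conflicts: yes → false
  approvals ≥ 4: 4 ≥ 4 is true
  CODEOWNER approved: no → false
  lines changed = 15429: 40151 == 15429 is false
  PR age > 623 hours: 305 > 623 is false
  targets protected branch: no → false
  has `do-not-merge` label: yes → true
  lines changed ≤ 12005: 40151 ≤ 12005 is false
Combine:
[1.1.2] true OR true = true
[1.1] true AND true = true
[1.2.1] true OR true = true
[1.2.2] false OR false = false
[1.2] true → false = false
[1] true → false = false
[2.1.1.1.2.1] exactly-one(false, false) = false
[2.1.1.1.2] NOT false = true
[2.1.1.1] true AND true = true
[2.1.1.2.3] exactly-one(true, false) = true
[2.1.1.2] false AND false AND true = false
[2.1.1] true OR false = true
[2.1] NOT true = false
[2] NOT false = true
[root] exactly-one(false, true) = true
Overall: true → merged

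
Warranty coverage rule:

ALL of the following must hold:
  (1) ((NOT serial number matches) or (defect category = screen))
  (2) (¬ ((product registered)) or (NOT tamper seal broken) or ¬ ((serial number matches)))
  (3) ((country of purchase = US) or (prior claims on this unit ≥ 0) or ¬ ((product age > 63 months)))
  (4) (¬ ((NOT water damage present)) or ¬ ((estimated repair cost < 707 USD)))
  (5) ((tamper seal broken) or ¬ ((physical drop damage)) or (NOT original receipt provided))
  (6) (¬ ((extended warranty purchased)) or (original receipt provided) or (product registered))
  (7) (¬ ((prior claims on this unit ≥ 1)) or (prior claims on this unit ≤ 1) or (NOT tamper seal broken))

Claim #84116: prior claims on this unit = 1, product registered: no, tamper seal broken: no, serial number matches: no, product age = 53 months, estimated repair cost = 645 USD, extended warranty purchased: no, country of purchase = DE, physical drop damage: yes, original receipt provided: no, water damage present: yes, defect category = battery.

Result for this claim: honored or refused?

Atomic conditions:
  NOT serial number matches: no → true
  defect category = screen: battery == screen is false
  product registered: no → false
  NOT tamper seal broken: no → true
  serial number matches: no → false
  country of purchase = US: DE == US is false
  prior claims on this unit ≥ 0: 1 ≥ 0 is true
  product age > 63 months: 53 > 63 is false
  NOT water damage present: yes → false
  estimated repair cost < 707 USD: 645 < 707 is true
  tamper seal broken: no → false
  physical drop damage: yes → true
  NOT original receipt provided: no → true
  extended warranty purchased: no → false
  original receipt provided: no → false
  prior claims on this unit ≥ 1: 1 ≥ 1 is true
  prior claims on this unit ≤ 1: 1 ≤ 1 is true
Combine:
[1] true OR false = true
[2.1] NOT false = true
[2.3] NOT false = true
[2] true OR true OR true = true
[3.3] NOT false = true
[3] false OR true OR true = true
[4.1] NOT false = true
[4.2] NOT true = false
[4] true OR false = true
[5.2] NOT true = false
[5] false OR false OR true = true
[6.1] NOT false = true
[6] true OR false OR false = true
[7.1] NOT true = false
[7] false OR true OR true = true
[root] true AND true AND true AND true AND true AND true AND true = true
Overall: true → honored

Honored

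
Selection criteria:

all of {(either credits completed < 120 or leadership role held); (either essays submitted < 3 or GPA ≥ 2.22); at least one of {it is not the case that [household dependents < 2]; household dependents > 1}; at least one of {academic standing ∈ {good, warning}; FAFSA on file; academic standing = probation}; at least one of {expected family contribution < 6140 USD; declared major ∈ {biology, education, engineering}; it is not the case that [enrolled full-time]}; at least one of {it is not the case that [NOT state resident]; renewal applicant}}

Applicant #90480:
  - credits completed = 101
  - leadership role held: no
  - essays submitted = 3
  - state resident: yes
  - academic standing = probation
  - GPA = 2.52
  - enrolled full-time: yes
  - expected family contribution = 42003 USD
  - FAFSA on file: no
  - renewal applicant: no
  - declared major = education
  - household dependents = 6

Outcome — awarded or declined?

Atomic conditions:
  credits completed < 120: 101 < 120 is true
  leadership role held: no → false
  essays submitted < 3: 3 < 3 is false
  GPA ≥ 2.22: 2.52 ≥ 2.22 is true
  household dependents < 2: 6 < 2 is false
  household dependents > 1: 6 > 1 is true
  academic standing ∈ {good, warning}: probation is not in the set → false
  FAFSA on file: no → false
  academic standing = probation: probation == probation is true
  expected family contribution < 6140 USD: 42003 < 6140 is false
  declared major ∈ {biology, education, engineering}: education is in the set → true
  enrolled full-time: yes → true
  NOT state resident: yes → false
  renewal applicant: no → false
Combine:
[1] true OR false = true
[2] false OR true = true
[3.1] NOT false = true
[3] true OR true = true
[4] false OR false OR true = true
[5.3] NOT true = false
[5] false OR true OR false = true
[6.1] NOT false = true
[6] true OR false = true
[root] true AND true AND true AND true AND true AND true = true
Overall: true → awarded

Awarded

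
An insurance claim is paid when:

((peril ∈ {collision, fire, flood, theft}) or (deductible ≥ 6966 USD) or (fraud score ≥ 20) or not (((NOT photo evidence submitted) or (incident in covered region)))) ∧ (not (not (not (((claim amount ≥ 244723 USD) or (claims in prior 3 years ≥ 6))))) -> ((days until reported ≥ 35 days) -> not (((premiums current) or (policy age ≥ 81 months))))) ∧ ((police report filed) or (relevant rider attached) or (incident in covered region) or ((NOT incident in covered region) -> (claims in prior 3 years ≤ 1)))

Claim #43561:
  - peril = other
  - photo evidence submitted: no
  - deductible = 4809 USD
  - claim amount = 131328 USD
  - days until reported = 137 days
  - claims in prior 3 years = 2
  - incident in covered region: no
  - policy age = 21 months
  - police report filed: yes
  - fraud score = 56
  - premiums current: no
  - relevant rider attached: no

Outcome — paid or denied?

Paid

Atomic conditions:
  peril ∈ {collision, fire, flood, theft}: other is not in the set → false
  deductible ≥ 6966 USD: 4809 ≥ 6966 is false
  fraud score ≥ 20: 56 ≥ 20 is true
  NOT photo evidence submitted: no → true
  incident in covered region: no → false
  claim amount ≥ 244723 USD: 131328 ≥ 244723 is false
  claims in prior 3 years ≥ 6: 2 ≥ 6 is false
  days until reported ≥ 35 days: 137 ≥ 35 is true
  premiums current: no → false
  policy age ≥ 81 months: 21 ≥ 81 is false
  police report filed: yes → true
  relevant rider attached: no → false
  NOT incident in covered region: no → true
  claims in prior 3 years ≤ 1: 2 ≤ 1 is false
Combine:
[1.4.1] true OR false = true
[1.4] NOT true = false
[1] false OR false OR true OR false = true
[2.1.1.1.1] false OR false = false
[2.1.1.1] NOT false = true
[2.1.1] NOT true = false
[2.1] NOT false = true
[2.2.2.1] false OR false = false
[2.2.2] NOT false = true
[2.2] true → true = true
[2] true → true = true
[3.4] true → false = false
[3] true OR false OR false OR false = true
[root] true AND true AND true = true
Overall: true → paid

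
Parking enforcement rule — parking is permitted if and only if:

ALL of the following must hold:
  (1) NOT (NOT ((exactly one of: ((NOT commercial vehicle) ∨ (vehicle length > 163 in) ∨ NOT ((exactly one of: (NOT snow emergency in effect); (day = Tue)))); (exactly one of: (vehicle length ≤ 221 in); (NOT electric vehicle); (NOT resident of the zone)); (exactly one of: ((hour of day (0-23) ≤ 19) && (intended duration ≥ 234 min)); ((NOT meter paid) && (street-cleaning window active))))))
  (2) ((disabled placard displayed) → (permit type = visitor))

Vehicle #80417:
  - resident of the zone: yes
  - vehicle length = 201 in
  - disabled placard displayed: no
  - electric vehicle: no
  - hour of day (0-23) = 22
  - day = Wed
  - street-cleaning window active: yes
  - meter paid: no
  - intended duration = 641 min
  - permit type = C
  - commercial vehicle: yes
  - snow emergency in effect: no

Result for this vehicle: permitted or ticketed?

Ticketed

Atomic conditions:
  NOT commercial vehicle: yes → false
  vehicle length > 163 in: 201 > 163 is true
  NOT snow emergency in effect: no → true
  day = Tue: Wed == Tue is false
  vehicle length ≤ 221 in: 201 ≤ 221 is true
  NOT electric vehicle: no → true
  NOT resident of the zone: yes → false
  hour of day (0-23) ≤ 19: 22 ≤ 19 is false
  intended duration ≥ 234 min: 641 ≥ 234 is true
  NOT meter paid: no → true
  street-cleaning window active: yes → true
  disabled placard displayed: no → false
  permit type = visitor: C == visitor is false
Combine:
[1.1.1.1.3.1] exactly-one(true, false) = true
[1.1.1.1.3] NOT true = false
[1.1.1.1] false OR true OR false = true
[1.1.1.2] exactly-one(true, true, false) = false
[1.1.1.3.1] false AND true = false
[1.1.1.3.2] true AND true = true
[1.1.1.3] exactly-one(false, true) = true
[1.1.1] exactly-one(true, false, true) = false
[1.1] NOT false = true
[1] NOT true = false
[2] false → false (antecedent false ⇒ implication holds) = true
[root] false AND true = false
Overall: false → ticketed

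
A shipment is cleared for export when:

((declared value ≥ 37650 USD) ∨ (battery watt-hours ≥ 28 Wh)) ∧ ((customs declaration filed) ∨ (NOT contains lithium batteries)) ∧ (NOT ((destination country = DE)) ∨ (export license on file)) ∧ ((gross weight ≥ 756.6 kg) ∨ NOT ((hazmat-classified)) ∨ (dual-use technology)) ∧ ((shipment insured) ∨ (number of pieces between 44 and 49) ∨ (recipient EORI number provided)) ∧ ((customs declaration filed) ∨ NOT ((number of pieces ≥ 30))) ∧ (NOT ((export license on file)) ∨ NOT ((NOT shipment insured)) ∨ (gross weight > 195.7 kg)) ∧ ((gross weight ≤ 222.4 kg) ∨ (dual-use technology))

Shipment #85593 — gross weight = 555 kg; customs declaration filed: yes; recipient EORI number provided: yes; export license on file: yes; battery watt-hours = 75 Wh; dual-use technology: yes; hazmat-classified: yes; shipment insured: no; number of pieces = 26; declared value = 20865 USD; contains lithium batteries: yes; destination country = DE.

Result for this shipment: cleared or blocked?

Atomic conditions:
  declared value ≥ 37650 USD: 20865 ≥ 37650 is false
  battery watt-hours ≥ 28 Wh: 75 ≥ 28 is true
  customs declaration filed: yes → true
  NOT contains lithium batteries: yes → false
  destination country = DE: DE == DE is true
  export license on file: yes → true
  gross weight ≥ 756.6 kg: 555 ≥ 756.6 is false
  hazmat-classified: yes → true
  dual-use technology: yes → true
  shipment insured: no → false
  number of pieces between 44 and 49: 26 in [44, 49] is false
  recipient EORI number provided: yes → true
  number of pieces ≥ 30: 26 ≥ 30 is false
  NOT shipment insured: no → true
  gross weight > 195.7 kg: 555 > 195.7 is true
  gross weight ≤ 222.4 kg: 555 ≤ 222.4 is false
Combine:
[1] false OR true = true
[2] true OR false = true
[3.1] NOT true = false
[3] false OR true = true
[4.2] NOT true = false
[4] false OR false OR true = true
[5] false OR false OR true = true
[6.2] NOT false = true
[6] true OR true = true
[7.1] NOT true = false
[7.2] NOT true = false
[7] false OR false OR true = true
[8] false OR true = true
[root] true AND true AND true AND true AND true AND true AND true AND true = true
Overall: true → cleared

Cleared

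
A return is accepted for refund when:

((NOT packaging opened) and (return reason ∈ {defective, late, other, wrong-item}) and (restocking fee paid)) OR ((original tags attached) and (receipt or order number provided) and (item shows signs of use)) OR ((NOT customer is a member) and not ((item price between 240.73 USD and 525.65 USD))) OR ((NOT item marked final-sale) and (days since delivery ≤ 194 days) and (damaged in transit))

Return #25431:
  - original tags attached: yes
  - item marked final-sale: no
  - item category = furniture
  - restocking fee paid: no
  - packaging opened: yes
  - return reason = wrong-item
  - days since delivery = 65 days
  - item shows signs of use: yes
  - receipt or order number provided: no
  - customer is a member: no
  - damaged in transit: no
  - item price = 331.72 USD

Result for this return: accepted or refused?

Refused

Atomic conditions:
  NOT packaging opened: yes → false
  return reason ∈ {defective, late, other, wrong-item}: wrong-item is in the set → true
  restocking fee paid: no → false
  original tags attached: yes → true
  receipt or order number provided: no → false
  item shows signs of use: yes → true
  NOT customer is a member: no → true
  item price between 240.73 USD and 525.65 USD: 331.72 in [240.73, 525.65] is true
  NOT item marked final-sale: no → true
  days since delivery ≤ 194 days: 65 ≤ 194 is true
  damaged in transit: no → false
Combine:
[1] false AND true AND false = false
[2] true AND false AND true = false
[3.2] NOT true = false
[3] true AND false = false
[4] true AND true AND false = false
[root] false OR false OR false OR false = false
Overall: false → refused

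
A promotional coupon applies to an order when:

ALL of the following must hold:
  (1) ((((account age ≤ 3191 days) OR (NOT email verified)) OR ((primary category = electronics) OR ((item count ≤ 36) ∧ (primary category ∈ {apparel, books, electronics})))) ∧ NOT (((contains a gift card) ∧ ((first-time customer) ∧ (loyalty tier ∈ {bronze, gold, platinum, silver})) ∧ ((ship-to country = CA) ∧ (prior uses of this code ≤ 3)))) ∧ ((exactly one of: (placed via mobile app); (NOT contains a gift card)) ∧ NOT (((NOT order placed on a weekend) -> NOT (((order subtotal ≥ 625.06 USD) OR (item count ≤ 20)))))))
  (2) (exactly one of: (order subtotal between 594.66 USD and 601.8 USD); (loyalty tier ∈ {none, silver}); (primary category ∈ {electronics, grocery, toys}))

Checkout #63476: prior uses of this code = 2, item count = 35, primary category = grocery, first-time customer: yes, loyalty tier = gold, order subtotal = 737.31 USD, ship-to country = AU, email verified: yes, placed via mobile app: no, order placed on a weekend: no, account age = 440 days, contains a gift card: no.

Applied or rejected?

Applied

Atomic conditions:
  account age ≤ 3191 days: 440 ≤ 3191 is true
  NOT email verified: yes → false
  primary category = electronics: grocery == electronics is false
  item count ≤ 36: 35 ≤ 36 is true
  primary category ∈ {apparel, books, electronics}: grocery is not in the set → false
  contains a gift card: no → false
  first-time customer: yes → true
  loyalty tier ∈ {bronze, gold, platinum, silver}: gold is in the set → true
  ship-to country = CA: AU == CA is false
  prior uses of this code ≤ 3: 2 ≤ 3 is true
  placed via mobile app: no → false
  NOT contains a gift card: no → true
  NOT order placed on a weekend: no → true
  order subtotal ≥ 625.06 USD: 737.31 ≥ 625.06 is true
  item count ≤ 20: 35 ≤ 20 is false
  order subtotal between 594.66 USD and 601.8 USD: 737.31 in [594.66, 601.8] is false
  loyalty tier ∈ {none, silver}: gold is not in the set → false
  primary category ∈ {electronics, grocery, toys}: grocery is in the set → true
Combine:
[1.1.1] true OR false = true
[1.1.2.2] true AND false = false
[1.1.2] false OR false = false
[1.1] true OR false = true
[1.2.1.2] true AND true = true
[1.2.1.3] false AND true = false
[1.2.1] false AND true AND false = false
[1.2] NOT false = true
[1.3.1] exactly-one(false, true) = true
[1.3.2.1.2.1] true OR false = true
[1.3.2.1.2] NOT true = false
[1.3.2.1] true → false = false
[1.3.2] NOT false = true
[1.3] true AND true = true
[1] true AND true AND true = true
[2] exactly-one(false, false, true) = true
[root] true AND true = true
Overall: true → applied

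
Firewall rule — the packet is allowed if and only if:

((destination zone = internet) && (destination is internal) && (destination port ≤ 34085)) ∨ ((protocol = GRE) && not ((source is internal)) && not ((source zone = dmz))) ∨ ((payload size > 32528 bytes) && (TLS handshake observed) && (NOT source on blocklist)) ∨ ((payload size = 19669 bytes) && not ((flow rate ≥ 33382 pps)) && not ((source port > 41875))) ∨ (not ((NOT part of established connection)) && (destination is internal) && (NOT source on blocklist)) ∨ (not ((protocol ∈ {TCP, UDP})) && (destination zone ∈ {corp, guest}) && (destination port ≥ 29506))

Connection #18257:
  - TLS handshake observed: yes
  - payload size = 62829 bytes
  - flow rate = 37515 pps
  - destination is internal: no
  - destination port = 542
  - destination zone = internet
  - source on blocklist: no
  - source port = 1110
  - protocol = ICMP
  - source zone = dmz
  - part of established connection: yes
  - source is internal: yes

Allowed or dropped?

Allowed

Atomic conditions:
  destination zone = internet: internet == internet is true
  destination is internal: no → false
  destination port ≤ 34085: 542 ≤ 34085 is true
  protocol = GRE: ICMP == GRE is false
  source is internal: yes → true
  source zone = dmz: dmz == dmz is true
  payload size > 32528 bytes: 62829 > 32528 is true
  TLS handshake observed: yes → true
  NOT source on blocklist: no → true
  payload size = 19669 bytes: 62829 == 19669 is false
  flow rate ≥ 33382 pps: 37515 ≥ 33382 is true
  source port > 41875: 1110 > 41875 is false
  NOT part of established connection: yes → false
  protocol ∈ {TCP, UDP}: ICMP is not in the set → false
  destination zone ∈ {corp, guest}: internet is not in the set → false
  destination port ≥ 29506: 542 ≥ 29506 is false
Combine:
[1] true AND false AND true = false
[2.2] NOT true = false
[2.3] NOT true = false
[2] false AND false AND false = false
[3] true AND true AND true = true
[4.2] NOT true = false
[4.3] NOT false = true
[4] false AND false AND true = false
[5.1] NOT false = true
[5] true AND false AND true = false
[6.1] NOT false = true
[6] true AND false AND false = false
[root] false OR false OR true OR false OR false OR false = true
Overall: true → allowed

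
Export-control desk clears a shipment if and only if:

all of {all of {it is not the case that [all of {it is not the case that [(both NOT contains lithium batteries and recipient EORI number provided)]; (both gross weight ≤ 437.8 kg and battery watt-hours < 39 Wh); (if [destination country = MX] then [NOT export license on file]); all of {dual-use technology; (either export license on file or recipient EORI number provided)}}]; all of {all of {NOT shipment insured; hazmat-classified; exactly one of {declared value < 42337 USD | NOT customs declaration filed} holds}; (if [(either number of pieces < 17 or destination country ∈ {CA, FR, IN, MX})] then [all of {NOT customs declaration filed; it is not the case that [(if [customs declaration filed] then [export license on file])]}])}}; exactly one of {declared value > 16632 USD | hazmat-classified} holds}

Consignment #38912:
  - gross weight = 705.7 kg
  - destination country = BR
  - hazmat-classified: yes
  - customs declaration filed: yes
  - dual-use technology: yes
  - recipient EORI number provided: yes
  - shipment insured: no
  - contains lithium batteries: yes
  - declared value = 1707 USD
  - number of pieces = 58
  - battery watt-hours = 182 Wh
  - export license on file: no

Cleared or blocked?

Atomic conditions:
  NOT contains lithium batteries: yes → false
  recipient EORI number provided: yes → true
  gross weight ≤ 437.8 kg: 705.7 ≤ 437.8 is false
  battery watt-hours < 39 Wh: 182 < 39 is false
  destination country = MX: BR == MX is false
  NOT export license on file: no → true
  dual-use technology: yes → true
  export license on file: no → false
  NOT shipment insured: no → true
  hazmat-classified: yes → true
  declared value < 42337 USD: 1707 < 42337 is true
  NOT customs declaration filed: yes → false
  number of pieces < 17: 58 < 17 is false
  destination country ∈ {CA, FR, IN, MX}: BR is not in the set → false
  customs declaration filed: yes → true
  declared value > 16632 USD: 1707 > 16632 is false
Combine:
[1.1.1.1.1] false AND true = false
[1.1.1.1] NOT false = true
[1.1.1.2] false AND false = false
[1.1.1.3] false → true (antecedent false ⇒ implication holds) = true
[1.1.1.4.2] false OR true = true
[1.1.1.4] true AND true = true
[1.1.1] true AND false AND true AND true = false
[1.1] NOT false = true
[1.2.1.3] exactly-one(true, false) = true
[1.2.1] true AND true AND true = true
[1.2.2.1] false OR false = false
[1.2.2.2.2.1] true → false = false
[1.2.2.2.2] NOT false = true
[1.2.2.2] false AND true = false
[1.2.2] false → false (antecedent false ⇒ implication holds) = true
[1.2] true AND true = true
[1] true AND true = true
[2] exactly-one(false, true) = true
[root] true AND true = true
Overall: true → cleared

Cleared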